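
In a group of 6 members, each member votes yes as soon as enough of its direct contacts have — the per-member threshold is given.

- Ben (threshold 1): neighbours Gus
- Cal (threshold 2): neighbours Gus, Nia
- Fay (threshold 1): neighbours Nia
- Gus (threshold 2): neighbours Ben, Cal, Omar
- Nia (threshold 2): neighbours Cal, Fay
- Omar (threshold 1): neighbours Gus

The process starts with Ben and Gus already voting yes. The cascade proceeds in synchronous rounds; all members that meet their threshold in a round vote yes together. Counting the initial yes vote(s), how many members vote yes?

Round 1 — Ben, Gus vote yes (initial).
Round 2 — checking thresholds:
  Cal: 1 of 2 neighbours < 2, below threshold.
  Omar: 1 of 1 neighbours ≥ 1, votes yes.
Round 3 — no new yes votes; cascade stops.

3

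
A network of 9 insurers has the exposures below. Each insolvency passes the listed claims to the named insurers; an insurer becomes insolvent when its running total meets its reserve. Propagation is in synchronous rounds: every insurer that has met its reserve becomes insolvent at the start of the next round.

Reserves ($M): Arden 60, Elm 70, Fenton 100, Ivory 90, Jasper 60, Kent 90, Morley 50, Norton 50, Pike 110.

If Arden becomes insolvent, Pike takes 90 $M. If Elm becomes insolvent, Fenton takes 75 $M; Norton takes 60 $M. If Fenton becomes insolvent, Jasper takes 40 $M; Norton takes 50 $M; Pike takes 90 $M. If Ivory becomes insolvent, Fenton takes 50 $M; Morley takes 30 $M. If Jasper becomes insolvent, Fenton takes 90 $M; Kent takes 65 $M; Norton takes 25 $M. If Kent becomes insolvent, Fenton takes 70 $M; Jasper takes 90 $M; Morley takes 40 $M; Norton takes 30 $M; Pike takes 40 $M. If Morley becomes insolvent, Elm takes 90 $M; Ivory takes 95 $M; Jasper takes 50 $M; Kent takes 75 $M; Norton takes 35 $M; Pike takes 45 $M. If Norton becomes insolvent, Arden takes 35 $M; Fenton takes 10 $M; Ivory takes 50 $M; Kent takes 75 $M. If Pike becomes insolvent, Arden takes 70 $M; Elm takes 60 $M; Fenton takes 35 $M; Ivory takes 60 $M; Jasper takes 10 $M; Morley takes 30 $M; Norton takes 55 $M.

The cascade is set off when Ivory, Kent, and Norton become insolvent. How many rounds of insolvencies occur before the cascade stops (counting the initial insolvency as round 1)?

4

Round 1 — Ivory, Kent, Norton become insolvent (initial).
  Arden: +35 → 35 < 60
  Fenton: +50+70+10 → 130 ≥ 100
  Jasper: +90 → 90 ≥ 60
  Morley: +30+40 → 70 ≥ 50
  Pike: +40 → 40 < 110
Round 2 — Fenton, Jasper, Morley become insolvent.
  Elm: +90 → 90 ≥ 70
  Pike: +90+45 → 175 ≥ 110
Round 3 — Elm, Pike become insolvent.
  Arden: +70 → 105 ≥ 60
Round 4 — Arden becomes insolvent.
No further insolvencies.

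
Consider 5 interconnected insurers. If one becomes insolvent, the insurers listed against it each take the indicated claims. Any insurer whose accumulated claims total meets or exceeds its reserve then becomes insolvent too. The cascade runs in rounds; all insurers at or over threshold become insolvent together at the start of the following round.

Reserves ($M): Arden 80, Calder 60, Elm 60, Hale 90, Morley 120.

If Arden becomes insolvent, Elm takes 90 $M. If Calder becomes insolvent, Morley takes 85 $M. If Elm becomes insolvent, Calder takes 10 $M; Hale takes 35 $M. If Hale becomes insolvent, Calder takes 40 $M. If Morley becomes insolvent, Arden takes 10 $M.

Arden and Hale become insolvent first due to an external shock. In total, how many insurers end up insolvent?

3

Round 1 — Arden, Hale become insolvent (initial).
  Calder: +40 → 40 < 60
  Elm: +90 → 90 ≥ 60
Round 2 — Elm becomes insolvent.
  Calder: +10 → 50 < 60
No further insolvencies.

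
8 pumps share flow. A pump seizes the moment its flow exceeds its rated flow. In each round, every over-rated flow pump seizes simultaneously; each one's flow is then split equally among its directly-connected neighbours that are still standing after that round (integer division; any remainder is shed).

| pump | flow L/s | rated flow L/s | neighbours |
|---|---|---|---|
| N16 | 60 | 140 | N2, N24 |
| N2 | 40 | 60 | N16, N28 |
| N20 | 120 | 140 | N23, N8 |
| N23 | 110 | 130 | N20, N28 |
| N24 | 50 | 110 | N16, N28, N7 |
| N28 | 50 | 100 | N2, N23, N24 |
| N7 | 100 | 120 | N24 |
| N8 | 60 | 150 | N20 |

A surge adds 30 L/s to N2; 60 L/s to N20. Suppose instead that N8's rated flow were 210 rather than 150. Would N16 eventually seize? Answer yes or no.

With N8's rated flow at 210:
Round 1 — N2 at 70 > 60; N20 at 180 > 140. N2, N20 seize.
  N2 sheds 70 L/s to N16, N28: 35 each.
    N16: 60+35 = 95 ≤ 140
    N28: 50+35 = 85 ≤ 100
  N20 sheds 180 L/s to N23, N8: 90 each.
    N23: 110+90 = 200 > 130
    N8: 60+90 = 150 ≤ 210
Round 2 — N23 seizes.
  N23 sheds 200 L/s to N28: 200 each.
    N28: 85+200 = 285 > 100
Round 3 — N28 seizes.
  N28 sheds 285 L/s to N24: 285 each.
    N24: 50+285 = 335 > 110
Round 4 — N24 seizes.
  N24 sheds 335 L/s to N16, N7: 167 each (1 lost).
    N16: 95+167 = 262 > 140
    N7: 100+167 = 267 > 120
Round 5 — N16, N7 seize.
  N16 sheds 262 L/s: no online neighbours, lost.
  N7 sheds 267 L/s: no online neighbours, lost.
No further seizures.

yes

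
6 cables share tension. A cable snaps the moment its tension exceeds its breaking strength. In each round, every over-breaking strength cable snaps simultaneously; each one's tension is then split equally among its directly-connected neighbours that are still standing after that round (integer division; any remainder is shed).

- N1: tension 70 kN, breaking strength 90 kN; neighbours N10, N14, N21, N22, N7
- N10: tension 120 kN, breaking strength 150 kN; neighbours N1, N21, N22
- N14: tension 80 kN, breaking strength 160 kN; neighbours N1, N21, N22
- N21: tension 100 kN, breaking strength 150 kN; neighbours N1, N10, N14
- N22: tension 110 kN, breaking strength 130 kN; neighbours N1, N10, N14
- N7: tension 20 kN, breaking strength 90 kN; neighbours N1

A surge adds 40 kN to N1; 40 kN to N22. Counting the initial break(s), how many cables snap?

Round 1 — N1 at 110 > 90; N22 at 150 > 130. N1, N22 snap.
  N1 sheds 110 kN to N10, N14, N21, N7: 27 each (2 lost).
    N10: 120+27 = 147 ≤ 150
    N14: 80+27 = 107 ≤ 160
    N21: 100+27 = 127 ≤ 150
    N7: 20+27 = 47 ≤ 90
  N22 sheds 150 kN to N10, N14: 75 each.
    N10: 147+75 = 222 > 150
    N14: 107+75 = 182 > 160
Round 2 — N10, N14 snap.
  N10 sheds 222 kN to N21: 222 each.
    N21: 127+222 = 349 > 150
  N14 sheds 182 kN to N21: 182 each.
    N21: 349+182 = 531 > 150
Round 3 — N21 snaps.
  N21 sheds 531 kN: no online neighbours, lost.
No further breaks.

5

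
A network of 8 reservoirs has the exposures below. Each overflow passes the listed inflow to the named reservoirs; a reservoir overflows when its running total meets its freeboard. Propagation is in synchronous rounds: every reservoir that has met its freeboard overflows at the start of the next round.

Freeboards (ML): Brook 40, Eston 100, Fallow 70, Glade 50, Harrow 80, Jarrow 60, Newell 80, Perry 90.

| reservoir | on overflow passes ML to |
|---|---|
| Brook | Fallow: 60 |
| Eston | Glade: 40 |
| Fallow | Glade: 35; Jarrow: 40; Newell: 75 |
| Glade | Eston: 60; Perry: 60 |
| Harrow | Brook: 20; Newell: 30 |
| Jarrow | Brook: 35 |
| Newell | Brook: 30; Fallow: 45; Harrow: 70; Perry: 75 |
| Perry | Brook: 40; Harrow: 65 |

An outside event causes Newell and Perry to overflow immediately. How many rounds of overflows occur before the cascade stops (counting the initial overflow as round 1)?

Round 1 — Newell, Perry overflow (initial).
  Brook: +30+40 → 70 ≥ 40
  Fallow: +45 → 45 < 70
  Harrow: +70+65 → 135 ≥ 80
Round 2 — Brook, Harrow overflow.
  Fallow: +60 → 105 ≥ 70
Round 3 — Fallow overflows.
  Glade: +35 → 35 < 50
  Jarrow: +40 → 40 < 60
No further overflows.

3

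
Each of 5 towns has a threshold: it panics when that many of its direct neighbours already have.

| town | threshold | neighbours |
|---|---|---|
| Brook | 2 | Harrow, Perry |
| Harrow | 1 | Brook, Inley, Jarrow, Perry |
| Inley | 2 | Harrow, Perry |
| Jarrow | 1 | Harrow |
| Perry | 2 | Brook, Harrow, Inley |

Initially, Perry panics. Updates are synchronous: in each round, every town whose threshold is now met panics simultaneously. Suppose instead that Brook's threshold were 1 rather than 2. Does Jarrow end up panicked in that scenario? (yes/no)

yes

With Brook's threshold at 1:
Round 1 — Perry panics (initial).
Round 2 — checking thresholds:
  Brook: 1 of 2 neighbours ≥ 1, panics.
  Harrow: 1 of 4 neighbours ≥ 1, panics.
  Inley: 1 of 2 neighbours < 2, not yet.
Round 3 — checking thresholds:
  Inley: 2 of 2 neighbours ≥ 2, panics.
  Jarrow: 1 of 1 neighbours ≥ 1, panics.
Round 4 — no new panics; cascade stops.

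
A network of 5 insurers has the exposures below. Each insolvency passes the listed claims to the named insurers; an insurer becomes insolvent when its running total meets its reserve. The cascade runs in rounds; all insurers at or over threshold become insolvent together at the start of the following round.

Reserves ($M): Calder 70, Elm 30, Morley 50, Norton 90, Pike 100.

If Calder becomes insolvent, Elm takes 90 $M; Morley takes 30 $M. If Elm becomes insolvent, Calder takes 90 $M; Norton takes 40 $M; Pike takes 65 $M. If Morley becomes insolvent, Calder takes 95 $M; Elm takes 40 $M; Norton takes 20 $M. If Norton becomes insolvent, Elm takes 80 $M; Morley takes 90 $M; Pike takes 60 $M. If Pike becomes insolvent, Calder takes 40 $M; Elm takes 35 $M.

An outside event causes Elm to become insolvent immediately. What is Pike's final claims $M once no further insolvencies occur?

65

Round 1 — Elm becomes insolvent (initial).
  Calder: +90 → 90 ≥ 70
  Norton: +40 → 40 < 90
  Pike: +65 → 65 < 100
Round 2 — Calder becomes insolvent.
  Morley: +30 → 30 < 50
No further insolvencies.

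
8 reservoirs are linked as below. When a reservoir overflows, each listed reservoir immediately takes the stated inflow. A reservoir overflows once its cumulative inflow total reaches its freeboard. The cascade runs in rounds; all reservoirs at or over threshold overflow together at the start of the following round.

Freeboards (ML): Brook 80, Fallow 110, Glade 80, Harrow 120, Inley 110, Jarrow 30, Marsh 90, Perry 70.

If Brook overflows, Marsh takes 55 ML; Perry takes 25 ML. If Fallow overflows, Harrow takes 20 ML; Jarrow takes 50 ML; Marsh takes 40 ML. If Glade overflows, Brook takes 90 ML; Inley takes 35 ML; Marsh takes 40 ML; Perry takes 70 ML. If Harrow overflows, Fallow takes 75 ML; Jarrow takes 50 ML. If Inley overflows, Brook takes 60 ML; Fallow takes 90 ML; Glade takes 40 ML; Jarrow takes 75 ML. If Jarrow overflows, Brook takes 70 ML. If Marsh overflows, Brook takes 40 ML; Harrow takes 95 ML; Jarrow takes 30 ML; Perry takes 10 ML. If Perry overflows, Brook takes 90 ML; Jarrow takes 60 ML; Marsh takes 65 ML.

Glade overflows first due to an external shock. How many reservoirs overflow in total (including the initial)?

5

Round 1 — Glade overflows (initial).
  Brook: +90 → 90 ≥ 80
  Inley: +35 → 35 < 110
  Marsh: +40 → 40 < 90
  Perry: +70 → 70 ≥ 70
Round 2 — Brook, Perry overflow.
  Jarrow: +60 → 60 ≥ 30
  Marsh: +55+65 → 160 ≥ 90
Round 3 — Jarrow, Marsh overflow.
  Harrow: +95 → 95 < 120
No further overflows.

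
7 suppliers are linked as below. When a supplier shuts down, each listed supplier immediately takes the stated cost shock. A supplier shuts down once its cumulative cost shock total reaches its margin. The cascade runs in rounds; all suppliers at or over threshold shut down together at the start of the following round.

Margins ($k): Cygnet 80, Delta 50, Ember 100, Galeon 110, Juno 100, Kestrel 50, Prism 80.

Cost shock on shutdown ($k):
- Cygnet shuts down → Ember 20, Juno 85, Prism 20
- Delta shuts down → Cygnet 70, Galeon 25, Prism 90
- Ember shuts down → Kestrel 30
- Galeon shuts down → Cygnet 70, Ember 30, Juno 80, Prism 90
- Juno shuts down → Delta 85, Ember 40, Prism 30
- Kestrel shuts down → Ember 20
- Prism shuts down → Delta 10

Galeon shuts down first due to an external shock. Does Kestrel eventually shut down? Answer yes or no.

Round 1 — Galeon shuts down (initial).
  Cygnet: +70 → 70 < 80
  Ember: +30 → 30 < 100
  Juno: +80 → 80 < 100
  Prism: +90 → 90 ≥ 80
Round 2 — Prism shuts down.
  Delta: +10 → 10 < 50
No further shutdowns.

no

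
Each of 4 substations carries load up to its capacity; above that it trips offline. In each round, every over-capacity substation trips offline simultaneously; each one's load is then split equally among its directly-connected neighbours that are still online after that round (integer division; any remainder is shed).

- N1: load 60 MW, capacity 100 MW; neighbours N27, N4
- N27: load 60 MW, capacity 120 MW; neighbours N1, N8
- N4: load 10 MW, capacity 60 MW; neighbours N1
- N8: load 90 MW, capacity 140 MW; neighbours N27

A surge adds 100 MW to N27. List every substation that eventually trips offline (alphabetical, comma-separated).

N1, N27, N4, N8

Round 1 — N27 at 160 > 120. N27 trips offline.
  N27 sheds 160 MW to N1, N8: 80 each.
    N1: 60+80 = 140 > 100
    N8: 90+80 = 170 > 140
Round 2 — N1, N8 trip offline.
  N1 sheds 140 MW to N4: 140 each.
    N4: 10+140 = 150 > 60
  N8 sheds 170 MW: no online neighbours, lost.
Round 3 — N4 trips offline.
  N4 sheds 150 MW: no online neighbours, lost.
No further trips.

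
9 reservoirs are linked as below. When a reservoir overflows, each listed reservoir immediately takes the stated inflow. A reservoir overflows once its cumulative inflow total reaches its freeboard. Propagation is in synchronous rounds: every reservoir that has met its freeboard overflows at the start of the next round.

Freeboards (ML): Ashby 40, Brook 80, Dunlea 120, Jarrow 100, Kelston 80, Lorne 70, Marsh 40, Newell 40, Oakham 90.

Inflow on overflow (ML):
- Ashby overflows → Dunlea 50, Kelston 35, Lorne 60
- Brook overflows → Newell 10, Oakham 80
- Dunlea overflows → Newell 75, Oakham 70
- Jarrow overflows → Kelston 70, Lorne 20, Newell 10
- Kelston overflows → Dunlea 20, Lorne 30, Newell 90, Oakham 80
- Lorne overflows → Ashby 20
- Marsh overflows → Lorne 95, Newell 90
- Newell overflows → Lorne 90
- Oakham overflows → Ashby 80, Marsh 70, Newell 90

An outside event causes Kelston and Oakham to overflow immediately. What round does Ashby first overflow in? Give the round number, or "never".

2

Round 1 — Kelston, Oakham overflow (initial).
  Ashby: +80 → 80 ≥ 40
  Dunlea: +20 → 20 < 120
  Lorne: +30 → 30 < 70
  Marsh: +70 → 70 ≥ 40
  Newell: +90+90 → 180 ≥ 40
Round 2 — Ashby, Marsh, Newell overflow.
  Dunlea: +50 → 70 < 120
  Lorne: +60+95+90 → 275 ≥ 70
Round 3 — Lorne overflows.
No further overflows.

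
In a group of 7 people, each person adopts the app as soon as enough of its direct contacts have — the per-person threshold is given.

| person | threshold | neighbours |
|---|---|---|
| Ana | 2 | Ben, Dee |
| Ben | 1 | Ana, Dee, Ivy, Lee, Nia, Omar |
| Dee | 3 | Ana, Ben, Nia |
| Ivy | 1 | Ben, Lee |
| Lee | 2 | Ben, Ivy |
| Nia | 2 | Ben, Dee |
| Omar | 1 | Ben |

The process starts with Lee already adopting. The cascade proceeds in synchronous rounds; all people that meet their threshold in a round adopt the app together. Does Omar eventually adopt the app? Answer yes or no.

Round 1 — Lee adopts the app (initial).
Round 2 — checking thresholds:
  Ben: 1 of 6 neighbours ≥ 1, adopts the app.
  Ivy: 1 of 2 neighbours ≥ 1, adopts the app.
Round 3 — checking thresholds:
  Ana: 1 of 2 neighbours < 2, holds.
  Dee: 1 of 3 neighbours < 3, holds.
  Nia: 1 of 2 neighbours < 2, holds.
  Omar: 1 of 1 neighbours ≥ 1, adopts the app.
Round 4 — no new adoptions; cascade stops.

yes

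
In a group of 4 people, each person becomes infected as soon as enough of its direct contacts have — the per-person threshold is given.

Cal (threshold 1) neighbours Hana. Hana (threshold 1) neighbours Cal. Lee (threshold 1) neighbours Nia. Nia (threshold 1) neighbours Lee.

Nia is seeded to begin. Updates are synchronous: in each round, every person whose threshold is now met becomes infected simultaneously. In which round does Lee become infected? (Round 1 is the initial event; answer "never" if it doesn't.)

Round 1 — Nia becomes infected (initial).
Round 2 — checking thresholds:
  Lee: 1 of 1 neighbours ≥ 1, becomes infected.
Round 3 — no new infections; cascade stops.

2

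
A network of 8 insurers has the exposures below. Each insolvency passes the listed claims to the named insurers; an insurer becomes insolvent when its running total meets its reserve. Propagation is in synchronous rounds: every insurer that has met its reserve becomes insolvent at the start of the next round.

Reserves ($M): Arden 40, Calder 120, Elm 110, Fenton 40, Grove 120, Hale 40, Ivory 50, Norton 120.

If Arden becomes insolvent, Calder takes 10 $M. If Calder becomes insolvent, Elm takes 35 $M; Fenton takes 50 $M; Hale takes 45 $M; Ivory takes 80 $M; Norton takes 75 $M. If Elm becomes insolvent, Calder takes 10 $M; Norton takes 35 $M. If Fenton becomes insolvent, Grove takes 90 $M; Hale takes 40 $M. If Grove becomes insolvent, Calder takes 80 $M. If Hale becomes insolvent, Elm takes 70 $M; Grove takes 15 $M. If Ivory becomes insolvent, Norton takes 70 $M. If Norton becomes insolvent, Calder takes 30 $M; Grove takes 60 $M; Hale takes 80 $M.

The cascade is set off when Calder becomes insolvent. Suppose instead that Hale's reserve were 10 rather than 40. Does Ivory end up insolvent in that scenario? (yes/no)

With Hale's reserve at 10:
Round 1 — Calder becomes insolvent (initial).
  Elm: +35 → 35 < 110
  Fenton: +50 → 50 ≥ 40
  Hale: +45 → 45 ≥ 10
  Ivory: +80 → 80 ≥ 50
  Norton: +75 → 75 < 120
Round 2 — Fenton, Hale, Ivory become insolvent.
  Elm: +70 → 105 < 110
  Grove: +90+15 → 105 < 120
  Norton: +70 → 145 ≥ 120
Round 3 — Norton becomes insolvent.
  Grove: +60 → 165 ≥ 120
Round 4 — Grove becomes insolvent.
No further insolvencies.

yes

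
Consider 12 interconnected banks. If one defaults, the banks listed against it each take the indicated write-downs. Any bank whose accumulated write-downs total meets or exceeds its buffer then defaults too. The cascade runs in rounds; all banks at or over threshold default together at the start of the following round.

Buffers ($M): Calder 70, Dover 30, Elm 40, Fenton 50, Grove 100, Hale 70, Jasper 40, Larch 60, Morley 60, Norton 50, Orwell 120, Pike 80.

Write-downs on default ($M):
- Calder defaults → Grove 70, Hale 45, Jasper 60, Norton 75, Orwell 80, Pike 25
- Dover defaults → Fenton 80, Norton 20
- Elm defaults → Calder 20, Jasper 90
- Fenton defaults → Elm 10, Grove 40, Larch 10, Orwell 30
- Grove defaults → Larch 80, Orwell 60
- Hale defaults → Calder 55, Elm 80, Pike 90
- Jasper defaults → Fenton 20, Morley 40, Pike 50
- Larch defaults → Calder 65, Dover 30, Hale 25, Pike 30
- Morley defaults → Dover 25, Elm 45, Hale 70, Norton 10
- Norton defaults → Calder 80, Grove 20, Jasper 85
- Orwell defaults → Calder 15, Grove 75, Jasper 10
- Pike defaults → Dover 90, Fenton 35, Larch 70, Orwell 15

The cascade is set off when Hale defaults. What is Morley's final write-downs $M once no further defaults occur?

Round 1 — Hale defaults (initial).
  Calder: +55 → 55 < 70
  Elm: +80 → 80 ≥ 40
  Pike: +90 → 90 ≥ 80
Round 2 — Elm, Pike default.
  Calder: +20 → 75 ≥ 70
  Dover: +90 → 90 ≥ 30
  Fenton: +35 → 35 < 50
  Jasper: +90 → 90 ≥ 40
  Larch: +70 → 70 ≥ 60
  Orwell: +15 → 15 < 120
Round 3 — Calder, Dover, Jasper, Larch default.
  Fenton: +80+20 → 135 ≥ 50
  Grove: +70 → 70 < 100
  Morley: +40 → 40 < 60
  Norton: +75+20 → 95 ≥ 50
  Orwell: +80 → 95 < 120
Round 4 — Fenton, Norton default.
  Grove: +40+20 → 130 ≥ 100
  Orwell: +30 → 125 ≥ 120
Round 5 — Grove, Orwell default.
No further defaults.

40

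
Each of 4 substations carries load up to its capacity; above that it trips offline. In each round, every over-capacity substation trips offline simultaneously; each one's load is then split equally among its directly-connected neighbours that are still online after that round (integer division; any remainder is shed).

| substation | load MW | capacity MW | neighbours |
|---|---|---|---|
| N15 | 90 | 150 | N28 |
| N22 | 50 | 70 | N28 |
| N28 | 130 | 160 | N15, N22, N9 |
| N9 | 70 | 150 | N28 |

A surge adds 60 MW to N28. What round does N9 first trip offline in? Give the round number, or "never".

Round 1 — N28 at 190 > 160. N28 trips offline.
  N28 sheds 190 MW to N15, N22, N9: 63 each (1 lost).
    N15: 90+63 = 153 > 150
    N22: 50+63 = 113 > 70
    N9: 70+63 = 133 ≤ 150
Round 2 — N15, N22 trip offline.
  N15 sheds 153 MW: no online neighbours, lost.
  N22 sheds 113 MW: no online neighbours, lost.
No further trips.

never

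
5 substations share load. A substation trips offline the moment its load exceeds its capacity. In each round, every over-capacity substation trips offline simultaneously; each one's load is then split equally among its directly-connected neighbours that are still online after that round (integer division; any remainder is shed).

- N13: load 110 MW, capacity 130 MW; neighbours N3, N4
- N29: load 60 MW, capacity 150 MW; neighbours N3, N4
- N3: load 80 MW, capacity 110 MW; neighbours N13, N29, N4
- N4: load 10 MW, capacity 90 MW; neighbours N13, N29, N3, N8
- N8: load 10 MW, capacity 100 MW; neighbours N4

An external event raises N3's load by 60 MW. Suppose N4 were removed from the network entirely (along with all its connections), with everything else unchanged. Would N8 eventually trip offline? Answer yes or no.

With N4 removed:
Round 1 — N3 at 140 > 110. N3 trips offline.
  N3 sheds 140 MW to N13, N29: 70 each.
    N13: 110+70 = 180 > 130
    N29: 60+70 = 130 ≤ 150
Round 2 — N13 trips offline.
  N13 sheds 180 MW: no online neighbours, lost.
No further trips.

no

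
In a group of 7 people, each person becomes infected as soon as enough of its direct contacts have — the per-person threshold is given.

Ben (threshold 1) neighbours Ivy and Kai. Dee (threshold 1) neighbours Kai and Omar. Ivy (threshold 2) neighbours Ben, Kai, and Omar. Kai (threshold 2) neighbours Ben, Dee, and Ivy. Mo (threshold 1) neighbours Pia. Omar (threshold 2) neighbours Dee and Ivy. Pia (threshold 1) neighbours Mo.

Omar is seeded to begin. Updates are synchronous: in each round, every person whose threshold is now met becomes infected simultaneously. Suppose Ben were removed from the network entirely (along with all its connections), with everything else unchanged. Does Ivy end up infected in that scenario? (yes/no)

no

With Ben removed:
Round 1 — Omar becomes infected (initial).
Round 2 — checking thresholds:
  Dee: 1 of 2 neighbours ≥ 1, becomes infected.
  Ivy: 1 of 2 neighbours < 2, not yet.
Round 3 — no new infections; cascade stops.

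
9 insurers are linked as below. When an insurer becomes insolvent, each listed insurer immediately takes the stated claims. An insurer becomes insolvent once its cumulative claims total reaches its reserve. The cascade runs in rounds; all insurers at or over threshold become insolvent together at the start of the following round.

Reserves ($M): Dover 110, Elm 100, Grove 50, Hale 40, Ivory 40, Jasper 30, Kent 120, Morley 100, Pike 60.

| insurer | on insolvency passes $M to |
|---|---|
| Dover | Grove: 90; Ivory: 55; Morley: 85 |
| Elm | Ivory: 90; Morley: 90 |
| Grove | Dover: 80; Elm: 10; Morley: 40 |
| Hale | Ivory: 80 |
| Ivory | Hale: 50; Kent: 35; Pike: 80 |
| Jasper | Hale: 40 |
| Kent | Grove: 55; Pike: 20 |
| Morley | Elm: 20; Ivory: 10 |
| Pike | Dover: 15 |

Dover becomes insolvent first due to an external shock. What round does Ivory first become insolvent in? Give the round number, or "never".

2

Round 1 — Dover becomes insolvent (initial).
  Grove: +90 → 90 ≥ 50
  Ivory: +55 → 55 ≥ 40
  Morley: +85 → 85 < 100
Round 2 — Grove, Ivory become insolvent.
  Elm: +10 → 10 < 100
  Hale: +50 → 50 ≥ 40
  Kent: +35 → 35 < 120
  Morley: +40 → 125 ≥ 100
  Pike: +80 → 80 ≥ 60
Round 3 — Hale, Morley, Pike become insolvent.
  Elm: +20 → 30 < 100
No further insolvencies.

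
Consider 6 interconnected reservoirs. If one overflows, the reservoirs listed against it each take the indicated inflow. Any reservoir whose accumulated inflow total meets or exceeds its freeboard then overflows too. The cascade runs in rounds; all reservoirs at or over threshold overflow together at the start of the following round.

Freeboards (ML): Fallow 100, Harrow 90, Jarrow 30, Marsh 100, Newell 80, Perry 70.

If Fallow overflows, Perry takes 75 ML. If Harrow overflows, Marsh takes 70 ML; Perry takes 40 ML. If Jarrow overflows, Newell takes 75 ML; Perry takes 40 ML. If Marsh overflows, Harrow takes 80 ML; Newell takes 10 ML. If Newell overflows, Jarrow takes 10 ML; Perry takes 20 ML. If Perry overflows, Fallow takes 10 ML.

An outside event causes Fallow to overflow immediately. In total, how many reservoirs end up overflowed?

2

Round 1 — Fallow overflows (initial).
  Perry: +75 → 75 ≥ 70
Round 2 — Perry overflows.
No further overflows.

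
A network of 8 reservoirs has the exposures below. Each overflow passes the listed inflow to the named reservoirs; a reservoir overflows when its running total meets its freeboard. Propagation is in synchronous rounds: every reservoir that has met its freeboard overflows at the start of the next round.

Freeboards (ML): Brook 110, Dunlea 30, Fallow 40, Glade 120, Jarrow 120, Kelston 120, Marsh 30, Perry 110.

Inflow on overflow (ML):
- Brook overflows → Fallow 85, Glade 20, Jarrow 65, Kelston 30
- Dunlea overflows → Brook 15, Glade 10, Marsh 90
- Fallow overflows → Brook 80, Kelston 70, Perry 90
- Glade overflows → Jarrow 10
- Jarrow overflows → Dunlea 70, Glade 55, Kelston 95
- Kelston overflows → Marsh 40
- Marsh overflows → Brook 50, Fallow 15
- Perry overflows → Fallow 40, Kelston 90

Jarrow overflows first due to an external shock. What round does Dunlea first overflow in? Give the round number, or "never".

2

Round 1 — Jarrow overflows (initial).
  Dunlea: +70 → 70 ≥ 30
  Glade: +55 → 55 < 120
  Kelston: +95 → 95 < 120
Round 2 — Dunlea overflows.
  Brook: +15 → 15 < 110
  Glade: +10 → 65 < 120
  Marsh: +90 → 90 ≥ 30
Round 3 — Marsh overflows.
  Brook: +50 → 65 < 110
  Fallow: +15 → 15 < 40
No further overflows.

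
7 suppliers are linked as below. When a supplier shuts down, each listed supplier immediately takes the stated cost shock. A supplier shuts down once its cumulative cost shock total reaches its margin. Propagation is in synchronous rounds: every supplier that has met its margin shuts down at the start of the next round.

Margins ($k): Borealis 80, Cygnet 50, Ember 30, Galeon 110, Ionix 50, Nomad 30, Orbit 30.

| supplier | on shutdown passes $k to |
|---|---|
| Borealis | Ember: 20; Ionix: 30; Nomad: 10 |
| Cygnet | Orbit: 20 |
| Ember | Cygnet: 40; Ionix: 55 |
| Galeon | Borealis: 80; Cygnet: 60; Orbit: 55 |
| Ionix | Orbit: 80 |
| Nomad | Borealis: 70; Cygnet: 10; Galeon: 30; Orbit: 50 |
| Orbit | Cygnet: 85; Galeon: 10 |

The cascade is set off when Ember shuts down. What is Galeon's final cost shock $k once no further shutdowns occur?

Round 1 — Ember shuts down (initial).
  Cygnet: +40 → 40 < 50
  Ionix: +55 → 55 ≥ 50
Round 2 — Ionix shuts down.
  Orbit: +80 → 80 ≥ 30
Round 3 — Orbit shuts down.
  Cygnet: +85 → 125 ≥ 50
  Galeon: +10 → 10 < 110
Round 4 — Cygnet shuts down.
No further shutdowns.

10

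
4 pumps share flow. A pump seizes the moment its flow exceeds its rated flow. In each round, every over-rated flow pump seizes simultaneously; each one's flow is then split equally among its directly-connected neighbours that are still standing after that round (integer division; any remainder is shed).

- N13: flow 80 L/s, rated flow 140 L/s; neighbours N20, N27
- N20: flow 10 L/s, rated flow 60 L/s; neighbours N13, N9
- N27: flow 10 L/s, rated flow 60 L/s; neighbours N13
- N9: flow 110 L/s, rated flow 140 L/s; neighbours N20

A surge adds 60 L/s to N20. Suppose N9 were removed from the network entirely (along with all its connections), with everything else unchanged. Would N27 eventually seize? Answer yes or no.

yes

With N9 removed:
Round 1 — N20 at 70 > 60. N20 seizes.
  N20 sheds 70 L/s to N13: 70 each.
    N13: 80+70 = 150 > 140
Round 2 — N13 seizes.
  N13 sheds 150 L/s to N27: 150 each.
    N27: 10+150 = 160 > 60
Round 3 — N27 seizes.
  N27 sheds 160 L/s: no online neighbours, lost.
No further seizures.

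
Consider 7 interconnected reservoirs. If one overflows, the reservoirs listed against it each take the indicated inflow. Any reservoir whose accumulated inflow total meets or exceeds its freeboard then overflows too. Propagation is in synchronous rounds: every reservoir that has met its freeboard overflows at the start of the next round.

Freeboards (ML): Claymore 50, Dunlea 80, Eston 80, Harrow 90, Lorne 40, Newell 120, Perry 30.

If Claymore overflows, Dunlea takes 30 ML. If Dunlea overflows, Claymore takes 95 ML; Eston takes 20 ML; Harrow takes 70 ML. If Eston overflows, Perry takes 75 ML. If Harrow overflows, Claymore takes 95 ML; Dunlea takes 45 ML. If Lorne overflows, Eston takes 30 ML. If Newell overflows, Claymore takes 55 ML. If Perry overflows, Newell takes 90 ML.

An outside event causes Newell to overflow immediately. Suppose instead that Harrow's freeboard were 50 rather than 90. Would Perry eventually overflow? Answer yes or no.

With Harrow's freeboard at 50:
Round 1 — Newell overflows (initial).
  Claymore: +55 → 55 ≥ 50
Round 2 — Claymore overflows.
  Dunlea: +30 → 30 < 80
No further overflows.

no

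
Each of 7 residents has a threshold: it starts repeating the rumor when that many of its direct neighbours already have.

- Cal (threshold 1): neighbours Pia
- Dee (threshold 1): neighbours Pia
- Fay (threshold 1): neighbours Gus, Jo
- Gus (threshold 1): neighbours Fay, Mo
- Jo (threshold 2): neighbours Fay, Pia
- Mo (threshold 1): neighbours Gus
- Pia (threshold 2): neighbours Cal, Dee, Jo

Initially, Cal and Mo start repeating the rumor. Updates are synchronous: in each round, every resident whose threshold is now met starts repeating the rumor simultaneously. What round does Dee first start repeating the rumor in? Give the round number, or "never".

Round 1 — Cal, Mo start repeating the rumor (initial).
Round 2 — checking thresholds:
  Gus: 1 of 2 neighbours ≥ 1, starts repeating the rumor.
  Pia: 1 of 3 neighbours < 2, below threshold.
Round 3 — checking thresholds:
  Fay: 1 of 2 neighbours ≥ 1, starts repeating the rumor.
  Pia: 1 of 3 neighbours < 2, below threshold.
Round 4 — no new spreads; cascade stops.

never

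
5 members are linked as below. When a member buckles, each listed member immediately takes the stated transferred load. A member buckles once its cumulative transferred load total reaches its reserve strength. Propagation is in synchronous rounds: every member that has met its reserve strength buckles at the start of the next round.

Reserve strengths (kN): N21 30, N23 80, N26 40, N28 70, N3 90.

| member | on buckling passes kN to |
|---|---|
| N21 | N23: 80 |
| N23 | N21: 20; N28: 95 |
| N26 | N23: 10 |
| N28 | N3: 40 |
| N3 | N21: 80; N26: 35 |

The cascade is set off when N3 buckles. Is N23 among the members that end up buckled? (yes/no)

Round 1 — N3 buckles (initial).
  N21: +80 → 80 ≥ 30
  N26: +35 → 35 < 40
Round 2 — N21 buckles.
  N23: +80 → 80 ≥ 80
Round 3 — N23 buckles.
  N28: +95 → 95 ≥ 70
Round 4 — N28 buckles.
No further bucklings.

yes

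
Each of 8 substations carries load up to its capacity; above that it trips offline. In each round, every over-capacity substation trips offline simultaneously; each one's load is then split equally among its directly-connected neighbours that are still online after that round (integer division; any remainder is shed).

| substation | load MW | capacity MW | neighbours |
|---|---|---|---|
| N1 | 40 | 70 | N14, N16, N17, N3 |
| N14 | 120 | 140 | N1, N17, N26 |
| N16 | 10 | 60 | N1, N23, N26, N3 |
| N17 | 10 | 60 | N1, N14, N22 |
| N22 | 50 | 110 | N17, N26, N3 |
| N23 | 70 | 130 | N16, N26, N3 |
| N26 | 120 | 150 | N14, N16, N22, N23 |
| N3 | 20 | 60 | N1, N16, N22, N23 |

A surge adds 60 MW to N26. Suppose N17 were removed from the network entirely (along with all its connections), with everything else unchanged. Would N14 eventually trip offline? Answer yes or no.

yes

With N17 removed:
Round 1 — N26 at 180 > 150. N26 trips offline.
  N26 sheds 180 MW to N14, N16, N22, N23: 45 each.
    N14: 120+45 = 165 > 140
    N16: 10+45 = 55 ≤ 60
    N22: 50+45 = 95 ≤ 110
    N23: 70+45 = 115 ≤ 130
Round 2 — N14 trips offline.
  N14 sheds 165 MW to N1: 165 each.
    N1: 40+165 = 205 > 70
Round 3 — N1 trips offline.
  N1 sheds 205 MW to N16, N3: 102 each (1 lost).
    N16: 55+102 = 157 > 60
    N3: 20+102 = 122 > 60
Round 4 — N16, N3 trip offline.
  N16 sheds 157 MW to N23: 157 each.
    N23: 115+157 = 272 > 130
  N3 sheds 122 MW to N22, N23: 61 each.
    N22: 95+61 = 156 > 110
    N23: 272+61 = 333 > 130
Round 5 — N22, N23 trip offline.
  N22 sheds 156 MW: no online neighbours, lost.
  N23 sheds 333 MW: no online neighbours, lost.
No further trips.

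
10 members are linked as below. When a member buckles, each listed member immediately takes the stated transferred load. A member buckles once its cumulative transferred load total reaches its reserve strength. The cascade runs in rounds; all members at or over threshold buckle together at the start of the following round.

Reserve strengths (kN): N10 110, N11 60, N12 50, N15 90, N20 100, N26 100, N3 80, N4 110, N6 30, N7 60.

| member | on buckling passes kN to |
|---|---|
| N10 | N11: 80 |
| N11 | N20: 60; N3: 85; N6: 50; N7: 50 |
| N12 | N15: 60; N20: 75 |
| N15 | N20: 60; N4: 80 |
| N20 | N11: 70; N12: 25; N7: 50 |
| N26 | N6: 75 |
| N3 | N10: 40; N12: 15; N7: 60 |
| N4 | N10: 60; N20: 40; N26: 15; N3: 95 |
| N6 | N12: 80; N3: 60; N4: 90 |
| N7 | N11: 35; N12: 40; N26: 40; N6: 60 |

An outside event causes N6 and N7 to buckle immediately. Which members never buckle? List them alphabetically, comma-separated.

N10, N11, N15, N20, N26, N3, N4

Round 1 — N6, N7 buckle (initial).
  N11: +35 → 35 < 60
  N12: +80+40 → 120 ≥ 50
  N26: +40 → 40 < 100
  N3: +60 → 60 < 80
  N4: +90 → 90 < 110
Round 2 — N12 buckles.
  N15: +60 → 60 < 90
  N20: +75 → 75 < 100
No further bucklings.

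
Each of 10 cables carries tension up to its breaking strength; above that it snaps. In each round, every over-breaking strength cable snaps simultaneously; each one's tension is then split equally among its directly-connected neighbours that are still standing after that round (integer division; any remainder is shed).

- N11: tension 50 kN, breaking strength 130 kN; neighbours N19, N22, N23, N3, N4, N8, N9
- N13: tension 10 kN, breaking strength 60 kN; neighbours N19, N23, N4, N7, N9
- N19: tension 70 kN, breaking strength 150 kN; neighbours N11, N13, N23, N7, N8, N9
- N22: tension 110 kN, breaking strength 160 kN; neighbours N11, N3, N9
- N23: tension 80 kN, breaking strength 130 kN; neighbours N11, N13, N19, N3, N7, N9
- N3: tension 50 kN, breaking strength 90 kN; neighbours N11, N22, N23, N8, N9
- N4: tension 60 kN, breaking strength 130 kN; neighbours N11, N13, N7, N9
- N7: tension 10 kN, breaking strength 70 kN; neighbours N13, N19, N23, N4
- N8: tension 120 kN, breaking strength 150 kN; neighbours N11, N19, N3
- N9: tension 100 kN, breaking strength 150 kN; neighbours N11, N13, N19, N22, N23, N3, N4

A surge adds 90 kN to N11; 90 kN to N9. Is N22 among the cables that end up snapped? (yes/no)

yes

Round 1 — N11 at 140 > 130; N9 at 190 > 150. N11, N9 snap.
  N11 sheds 140 kN to N19, N22, N23, N3, N4, N8: 23 each (2 lost).
    N19: 70+23 = 93 ≤ 150
    N22: 110+23 = 133 ≤ 160
    N23: 80+23 = 103 ≤ 130
    N3: 50+23 = 73 ≤ 90
    N4: 60+23 = 83 ≤ 130
    N8: 120+23 = 143 ≤ 150
  N9 sheds 190 kN to N13, N19, N22, N23, N3, N4: 31 each (4 lost).
    N13: 10+31 = 41 ≤ 60
    N19: 93+31 = 124 ≤ 150
    N22: 133+31 = 164 > 160
    N23: 103+31 = 134 > 130
    N3: 73+31 = 104 > 90
    N4: 83+31 = 114 ≤ 130
Round 2 — N22, N23, N3 snap.
  N22 sheds 164 kN: no online neighbours, lost.
  N23 sheds 134 kN to N13, N19, N7: 44 each (2 lost).
    N13: 41+44 = 85 > 60
    N19: 124+44 = 168 > 150
    N7: 10+44 = 54 ≤ 70
  N3 sheds 104 kN to N8: 104 each.
    N8: 143+104 = 247 > 150
Round 3 — N13, N19, N8 snap.
  N13 sheds 85 kN to N4, N7: 42 each (1 lost).
    N4: 114+42 = 156 > 130
    N7: 54+42 = 96 > 70
  N19 sheds 168 kN to N7: 168 each.
    N7: 96+168 = 264 > 70
  N8 sheds 247 kN: no online neighbours, lost.
Round 4 — N4, N7 snap.
  N4 sheds 156 kN: no online neighbours, lost.
  N7 sheds 264 kN: no online neighbours, lost.
No further breaks.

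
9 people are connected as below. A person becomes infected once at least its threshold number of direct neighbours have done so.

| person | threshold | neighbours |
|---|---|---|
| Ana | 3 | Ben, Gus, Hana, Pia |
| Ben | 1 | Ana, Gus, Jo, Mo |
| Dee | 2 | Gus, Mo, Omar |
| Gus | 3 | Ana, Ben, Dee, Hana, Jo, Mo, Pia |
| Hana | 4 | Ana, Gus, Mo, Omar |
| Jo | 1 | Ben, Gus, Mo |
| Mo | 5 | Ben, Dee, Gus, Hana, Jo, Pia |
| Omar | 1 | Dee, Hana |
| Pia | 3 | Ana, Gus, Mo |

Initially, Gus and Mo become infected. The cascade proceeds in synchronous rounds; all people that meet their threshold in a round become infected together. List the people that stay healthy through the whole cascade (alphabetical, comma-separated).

Ana, Hana, Pia

Round 1 — Gus, Mo become infected (initial).
Round 2 — checking thresholds:
  Ana: 1 of 4 neighbours < 3, below threshold.
  Ben: 2 of 4 neighbours ≥ 1, becomes infected.
  Dee: 2 of 3 neighbours ≥ 2, becomes infected.
  Hana: 2 of 4 neighbours < 4, below threshold.
  Jo: 2 of 3 neighbours ≥ 1, becomes infected.
  Pia: 2 of 3 neighbours < 3, below threshold.
Round 3 — checking thresholds:
  Ana: 2 of 4 neighbours < 3, below threshold.
  Hana: 2 of 4 neighbours < 4, below threshold.
  Omar: 1 of 2 neighbours ≥ 1, becomes infected.
  Pia: 2 of 3 neighbours < 3, below threshold.
Round 4 — no new infections; cascade stops.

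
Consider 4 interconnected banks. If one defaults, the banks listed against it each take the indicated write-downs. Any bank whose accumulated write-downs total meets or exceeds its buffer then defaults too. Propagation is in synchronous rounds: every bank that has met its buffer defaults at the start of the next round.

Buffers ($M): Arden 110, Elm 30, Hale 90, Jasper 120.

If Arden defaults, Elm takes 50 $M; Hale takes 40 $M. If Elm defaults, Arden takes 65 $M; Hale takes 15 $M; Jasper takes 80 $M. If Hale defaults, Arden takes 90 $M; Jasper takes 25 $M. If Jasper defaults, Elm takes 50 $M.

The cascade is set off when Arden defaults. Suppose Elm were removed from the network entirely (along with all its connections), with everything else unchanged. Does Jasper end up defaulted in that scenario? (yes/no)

With Elm removed:
Round 1 — Arden defaults (initial).
  Hale: +40 → 40 < 90
No further defaults.

no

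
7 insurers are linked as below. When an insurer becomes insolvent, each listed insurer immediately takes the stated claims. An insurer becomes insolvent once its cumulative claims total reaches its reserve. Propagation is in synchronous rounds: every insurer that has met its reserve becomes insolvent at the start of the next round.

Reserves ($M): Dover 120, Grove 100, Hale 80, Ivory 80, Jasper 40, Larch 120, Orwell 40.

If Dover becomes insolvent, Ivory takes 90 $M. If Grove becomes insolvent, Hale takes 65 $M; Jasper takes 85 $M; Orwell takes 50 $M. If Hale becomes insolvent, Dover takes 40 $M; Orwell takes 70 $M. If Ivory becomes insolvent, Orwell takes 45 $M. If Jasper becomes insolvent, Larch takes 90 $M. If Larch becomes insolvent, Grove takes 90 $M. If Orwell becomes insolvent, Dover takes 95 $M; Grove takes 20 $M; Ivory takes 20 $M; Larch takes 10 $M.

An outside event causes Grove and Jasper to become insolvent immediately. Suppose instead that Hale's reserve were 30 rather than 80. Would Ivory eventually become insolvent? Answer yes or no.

With Hale's reserve at 30:
Round 1 — Grove, Jasper become insolvent (initial).
  Hale: +65 → 65 ≥ 30
  Larch: +90 → 90 < 120
  Orwell: +50 → 50 ≥ 40
Round 2 — Hale, Orwell become insolvent.
  Dover: +40+95 → 135 ≥ 120
  Ivory: +20 → 20 < 80
  Larch: +10 → 100 < 120
Round 3 — Dover becomes insolvent.
  Ivory: +90 → 110 ≥ 80
Round 4 — Ivory becomes insolvent.
No further insolvencies.

yes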